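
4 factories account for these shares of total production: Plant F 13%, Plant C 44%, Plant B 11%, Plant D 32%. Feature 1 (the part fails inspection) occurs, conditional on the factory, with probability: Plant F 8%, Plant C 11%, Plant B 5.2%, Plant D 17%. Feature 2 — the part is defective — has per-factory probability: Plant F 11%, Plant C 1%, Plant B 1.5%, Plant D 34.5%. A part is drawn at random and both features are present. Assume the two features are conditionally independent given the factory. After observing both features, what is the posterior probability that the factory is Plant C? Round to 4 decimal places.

0.0236

Compute prior × likelihood for every hypothesis:
  Plant F: 0.13 × 0.08 × 0.11 = 0.001144
  Plant C: 0.44 × 0.11 × 0.01 = 0.000484
  Plant B: 0.11 × 0.052 × 0.015 = 0.0000858
  Plant D: 0.32 × 0.17 × 0.345 = 0.018768
Normalizing constant = 0.0204818.
P(Plant C | evidence) = 0.000484 / 0.0204818 ≈ 0.0236.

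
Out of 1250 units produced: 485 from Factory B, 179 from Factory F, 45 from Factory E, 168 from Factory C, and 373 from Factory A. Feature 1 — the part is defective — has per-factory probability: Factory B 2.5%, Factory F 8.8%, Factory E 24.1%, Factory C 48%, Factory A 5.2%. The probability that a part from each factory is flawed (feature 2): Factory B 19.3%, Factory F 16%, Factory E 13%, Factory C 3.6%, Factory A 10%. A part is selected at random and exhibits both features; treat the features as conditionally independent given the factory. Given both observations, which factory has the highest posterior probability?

Compute prior × likelihood for every hypothesis:
  Factory B: 0.388 × 0.025 × 0.193 = 0.0018721
  Factory F: 0.1432 × 0.088 × 0.16 = 0.002016256
  Factory E: 0.036 × 0.241 × 0.13 = 0.00112788
  Factory C: 0.1344 × 0.48 × 0.036 = 0.002322432
  Factory A: 0.2984 × 0.052 × 0.1 = 0.00155168
Sum = 0.008890348.
Largest term belongs to Factory C, so Factory C is most probable.

Factory C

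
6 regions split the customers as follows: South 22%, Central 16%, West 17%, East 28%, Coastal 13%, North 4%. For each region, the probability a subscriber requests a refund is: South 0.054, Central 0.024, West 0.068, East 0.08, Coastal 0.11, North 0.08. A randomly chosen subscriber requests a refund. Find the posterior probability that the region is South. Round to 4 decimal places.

Compute prior × likelihood for every hypothesis:
  South: 0.22 × 0.054 = 0.01188
  Central: 0.16 × 0.024 = 0.00384
  West: 0.17 × 0.068 = 0.01156
  East: 0.28 × 0.08 = 0.0224
  Coastal: 0.13 × 0.11 = 0.0143
  North: 0.04 × 0.08 = 0.0032
Total = 0.06718.
P(South | evidence) = 0.01188 / 0.06718 ≈ 0.1768.

0.1768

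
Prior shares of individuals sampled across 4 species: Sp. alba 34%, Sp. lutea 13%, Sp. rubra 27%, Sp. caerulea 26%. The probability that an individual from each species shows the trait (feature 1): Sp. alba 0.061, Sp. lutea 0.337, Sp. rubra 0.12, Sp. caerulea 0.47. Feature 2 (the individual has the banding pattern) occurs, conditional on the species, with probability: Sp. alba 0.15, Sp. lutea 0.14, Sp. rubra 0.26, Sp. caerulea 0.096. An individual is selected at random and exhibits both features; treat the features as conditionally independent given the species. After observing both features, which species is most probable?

By Bayes' rule, posterior ∝ prior × likelihood:
  Sp. alba: 0.34 × 0.061 × 0.15 = 0.003111
  Sp. lutea: 0.13 × 0.337 × 0.14 = 0.0061334
  Sp. rubra: 0.27 × 0.12 × 0.26 = 0.008424
  Sp. caerulea: 0.26 × 0.47 × 0.096 = 0.0117312
Normalizing constant = 0.0293996.
Largest term belongs to Sp. caerulea, so Sp. caerulea is most probable.

Sp. caerulea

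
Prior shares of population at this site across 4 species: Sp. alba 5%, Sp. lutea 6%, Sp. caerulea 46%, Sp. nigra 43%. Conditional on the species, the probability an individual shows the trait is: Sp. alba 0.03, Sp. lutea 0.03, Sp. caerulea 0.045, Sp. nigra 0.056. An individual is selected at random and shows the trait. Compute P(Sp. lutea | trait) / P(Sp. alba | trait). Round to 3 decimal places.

Compute prior × likelihood for every hypothesis:
  Sp. alba: 0.05 × 0.03 = 0.0015
  Sp. lutea: 0.06 × 0.03 = 0.0018
  Sp. caerulea: 0.46 × 0.045 = 0.0207
  Sp. nigra: 0.43 × 0.056 = 0.02408
Sum = 0.04808.
The ratio is 0.0018 / 0.0015 (the normalizer cancels) = 1.200.

1.200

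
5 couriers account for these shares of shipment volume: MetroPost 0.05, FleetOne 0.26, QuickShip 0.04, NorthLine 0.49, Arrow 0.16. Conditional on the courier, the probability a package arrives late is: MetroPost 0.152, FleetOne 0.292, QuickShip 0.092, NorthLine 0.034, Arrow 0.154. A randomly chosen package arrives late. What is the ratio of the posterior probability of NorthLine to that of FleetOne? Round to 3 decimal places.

0.219

Compute prior × likelihood for every hypothesis:
  MetroPost: 0.05 × 0.152 = 0.0076
  FleetOne: 0.26 × 0.292 = 0.07592
  QuickShip: 0.04 × 0.092 = 0.00368
  NorthLine: 0.49 × 0.034 = 0.01666
  Arrow: 0.16 × 0.154 = 0.02464
Sum = 0.1285.
The ratio is 0.01666 / 0.07592 (the normalizer cancels) = 0.219.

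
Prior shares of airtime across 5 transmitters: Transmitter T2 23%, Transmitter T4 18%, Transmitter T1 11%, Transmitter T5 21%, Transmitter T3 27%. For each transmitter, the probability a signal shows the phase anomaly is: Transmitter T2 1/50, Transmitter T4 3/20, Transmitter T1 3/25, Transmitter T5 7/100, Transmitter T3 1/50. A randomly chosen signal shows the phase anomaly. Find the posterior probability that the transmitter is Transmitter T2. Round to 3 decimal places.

0.071

Compute prior × likelihood for every hypothesis:
  Transmitter T2: 0.23 × 0.02 = 0.0046
  Transmitter T4: 0.18 × 0.15 = 0.027
  Transmitter T1: 0.11 × 0.12 = 0.0132
  Transmitter T5: 0.21 × 0.07 = 0.0147
  Transmitter T3: 0.27 × 0.02 = 0.0054
Sum = 0.0649.
P(Transmitter T2 | evidence) = 0.0046 / 0.0649 ≈ 0.071.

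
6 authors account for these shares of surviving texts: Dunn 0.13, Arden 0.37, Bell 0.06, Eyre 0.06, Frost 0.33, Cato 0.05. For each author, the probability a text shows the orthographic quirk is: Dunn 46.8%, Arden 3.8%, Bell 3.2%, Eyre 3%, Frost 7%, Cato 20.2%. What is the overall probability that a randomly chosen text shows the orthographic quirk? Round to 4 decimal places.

0.1118

Prior × likelihood for each hypothesis:
  Dunn: 0.13 × 0.468 = 0.06084
  Arden: 0.37 × 0.038 = 0.01406
  Bell: 0.06 × 0.032 = 0.00192
  Eyre: 0.06 × 0.03 = 0.0018
  Frost: 0.33 × 0.07 = 0.0231
  Cato: 0.05 × 0.202 = 0.0101
P(quirk) = 0.06084 + 0.01406 + 0.00192 + 0.0018 + 0.0231 + 0.0101 = 0.11182 → 0.1118.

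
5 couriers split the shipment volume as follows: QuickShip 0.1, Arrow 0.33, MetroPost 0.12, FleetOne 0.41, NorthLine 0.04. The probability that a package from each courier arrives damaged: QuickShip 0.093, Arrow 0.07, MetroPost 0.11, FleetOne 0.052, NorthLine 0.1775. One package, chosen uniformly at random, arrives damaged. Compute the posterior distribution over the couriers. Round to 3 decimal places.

QuickShip 0.126, Arrow 0.312, MetroPost 0.178, FleetOne 0.288, NorthLine 0.096

By Bayes' rule, posterior ∝ prior × likelihood:
  QuickShip: 0.1 × 0.093 = 0.0093
  Arrow: 0.33 × 0.07 = 0.0231
  MetroPost: 0.12 × 0.11 = 0.0132
  FleetOne: 0.41 × 0.052 = 0.02132
  NorthLine: 0.04 × 0.1775 = 0.0071
Sum = 0.07402.
P(QuickShip | damaged) = 0.0093/0.07402 ≈ 0.126
P(Arrow | damaged) = 0.0231/0.07402 ≈ 0.312
P(MetroPost | damaged) = 0.0132/0.07402 ≈ 0.178
P(FleetOne | damaged) = 0.02132/0.07402 ≈ 0.288
P(NorthLine | damaged) = 0.0071/0.07402 ≈ 0.096
(Check: 0.126+0.312+0.178+0.288+0.096 = 1.000.)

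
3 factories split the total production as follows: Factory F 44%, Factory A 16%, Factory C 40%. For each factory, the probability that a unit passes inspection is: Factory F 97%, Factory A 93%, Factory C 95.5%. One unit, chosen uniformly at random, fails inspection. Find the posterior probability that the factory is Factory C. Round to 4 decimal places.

Taking complements, P(nonconforming | each) = Factory F 0.03, Factory A 0.07, Factory C 0.045.
Unnormalized posteriors (prior × likelihood):
  Factory F: 0.44 × 0.03 = 0.0132
  Factory A: 0.16 × 0.07 = 0.0112
  Factory C: 0.4 × 0.045 = 0.018
Sum = 0.0424.
P(Factory C | evidence) = 0.018 / 0.0424 ≈ 0.4245.

0.4245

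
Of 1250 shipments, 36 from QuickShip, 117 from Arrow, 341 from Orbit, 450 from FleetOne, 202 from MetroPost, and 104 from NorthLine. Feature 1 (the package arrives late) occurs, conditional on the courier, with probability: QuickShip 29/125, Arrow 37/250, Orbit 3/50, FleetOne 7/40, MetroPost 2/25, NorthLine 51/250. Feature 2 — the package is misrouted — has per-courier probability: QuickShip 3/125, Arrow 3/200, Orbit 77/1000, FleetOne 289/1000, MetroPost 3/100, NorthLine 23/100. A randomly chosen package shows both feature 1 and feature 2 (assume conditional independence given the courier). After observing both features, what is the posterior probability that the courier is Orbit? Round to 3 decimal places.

Prior × likelihood for each hypothesis:
  QuickShip: 0.0288 × 0.232 × 0.024 = 0.0001603584
  Arrow: 0.0936 × 0.148 × 0.015 = 0.000207792
  Orbit: 0.2728 × 0.06 × 0.077 = 0.001260336
  FleetOne: 0.36 × 0.175 × 0.289 = 0.018207
  MetroPost: 0.1616 × 0.08 × 0.03 = 0.00038784
  NorthLine: 0.0832 × 0.204 × 0.23 = 0.003903744
Sum = 0.0241270704.
P(Orbit | evidence) = 0.001260336 / 0.0241270704 ≈ 0.052.

0.052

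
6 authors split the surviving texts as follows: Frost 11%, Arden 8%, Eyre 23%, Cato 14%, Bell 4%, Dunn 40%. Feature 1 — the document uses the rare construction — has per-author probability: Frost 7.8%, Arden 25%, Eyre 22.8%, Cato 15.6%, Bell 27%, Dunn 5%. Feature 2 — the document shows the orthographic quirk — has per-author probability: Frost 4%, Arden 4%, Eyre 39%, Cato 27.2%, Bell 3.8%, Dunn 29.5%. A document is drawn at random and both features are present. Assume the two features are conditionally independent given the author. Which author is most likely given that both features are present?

By Bayes' rule, posterior ∝ prior × likelihood:
  Frost: 0.11 × 0.078 × 0.04 = 0.0003432
  Arden: 0.08 × 0.25 × 0.04 = 0.0008
  Eyre: 0.23 × 0.228 × 0.39 = 0.0204516
  Cato: 0.14 × 0.156 × 0.272 = 0.00594048
  Bell: 0.04 × 0.27 × 0.038 = 0.0004104
  Dunn: 0.4 × 0.05 × 0.295 = 0.0059
Sum = 0.03384568.
Largest term belongs to Eyre, so Eyre is most probable.

Eyre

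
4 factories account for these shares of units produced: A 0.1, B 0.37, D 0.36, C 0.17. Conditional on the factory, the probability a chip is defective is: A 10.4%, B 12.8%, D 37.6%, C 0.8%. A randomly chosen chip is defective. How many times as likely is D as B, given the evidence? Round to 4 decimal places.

Compute prior × likelihood for every hypothesis:
  A: 0.1 × 0.104 = 0.0104
  B: 0.37 × 0.128 = 0.04736
  D: 0.36 × 0.376 = 0.13536
  C: 0.17 × 0.008 = 0.00136
Normalizing constant = 0.19448.
The ratio is 0.13536 / 0.04736 (the normalizer cancels) = 2.8581.

2.8581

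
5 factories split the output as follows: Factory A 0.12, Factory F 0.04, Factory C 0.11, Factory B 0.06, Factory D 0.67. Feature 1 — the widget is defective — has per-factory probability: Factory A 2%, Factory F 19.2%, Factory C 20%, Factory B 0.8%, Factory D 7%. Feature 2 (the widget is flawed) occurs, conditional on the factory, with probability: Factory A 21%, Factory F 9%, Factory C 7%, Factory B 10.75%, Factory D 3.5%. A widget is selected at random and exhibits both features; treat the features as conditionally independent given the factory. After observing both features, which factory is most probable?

Factory D

Unnormalized posteriors (prior × likelihood):
  Factory A: 0.12 × 0.02 × 0.21 = 0.000504
  Factory F: 0.04 × 0.192 × 0.09 = 0.0006912
  Factory C: 0.11 × 0.2 × 0.07 = 0.00154
  Factory B: 0.06 × 0.008 × 0.1075 = 0.0000516
  Factory D: 0.67 × 0.07 × 0.035 = 0.0016415
Normalizing constant = 0.0044283.
Largest term belongs to Factory D, so Factory D is most probable.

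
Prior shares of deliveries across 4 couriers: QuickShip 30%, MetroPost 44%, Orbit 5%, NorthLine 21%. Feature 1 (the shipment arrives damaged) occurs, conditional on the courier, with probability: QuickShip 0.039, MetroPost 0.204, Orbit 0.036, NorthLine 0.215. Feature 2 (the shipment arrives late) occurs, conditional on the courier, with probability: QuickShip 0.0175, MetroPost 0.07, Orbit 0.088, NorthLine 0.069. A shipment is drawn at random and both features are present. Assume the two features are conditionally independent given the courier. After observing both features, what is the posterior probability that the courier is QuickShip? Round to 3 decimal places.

0.021

Prior × likelihood for each hypothesis:
  QuickShip: 0.3 × 0.039 × 0.0175 = 0.00020475
  MetroPost: 0.44 × 0.204 × 0.07 = 0.0062832
  Orbit: 0.05 × 0.036 × 0.088 = 0.0001584
  NorthLine: 0.21 × 0.215 × 0.069 = 0.00311535
Sum = 0.0097617.
P(QuickShip | evidence) = 0.00020475 / 0.0097617 ≈ 0.021.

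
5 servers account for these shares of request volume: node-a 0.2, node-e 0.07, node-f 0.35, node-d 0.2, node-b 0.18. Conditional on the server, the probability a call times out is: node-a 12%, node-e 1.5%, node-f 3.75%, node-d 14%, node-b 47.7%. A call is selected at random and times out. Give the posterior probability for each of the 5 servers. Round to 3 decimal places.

node-a 0.158, node-e 0.007, node-f 0.086, node-d 0.184, node-b 0.565

Unnormalized posteriors (prior × likelihood):
  node-a: 0.2 × 0.12 = 0.024
  node-e: 0.07 × 0.015 = 0.00105
  node-f: 0.35 × 0.0375 = 0.013125
  node-d: 0.2 × 0.14 = 0.028
  node-b: 0.18 × 0.477 = 0.08586
Sum = 0.152035.
P(node-a | timeout) = 0.024/0.152035 ≈ 0.158
P(node-e | timeout) = 0.00105/0.152035 ≈ 0.007
P(node-f | timeout) = 0.013125/0.152035 ≈ 0.086
P(node-d | timeout) = 0.028/0.152035 ≈ 0.184
P(node-b | timeout) = 0.08586/0.152035 ≈ 0.565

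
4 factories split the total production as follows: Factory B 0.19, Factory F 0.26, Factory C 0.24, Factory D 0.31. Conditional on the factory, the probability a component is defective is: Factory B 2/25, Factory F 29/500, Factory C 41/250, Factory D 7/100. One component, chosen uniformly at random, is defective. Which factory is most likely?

Factory C

By Bayes' rule, posterior ∝ prior × likelihood:
  Factory B: 0.19 × 0.08 = 0.0152
  Factory F: 0.26 × 0.058 = 0.01508
  Factory C: 0.24 × 0.164 = 0.03936
  Factory D: 0.31 × 0.07 = 0.0217
Normalizing constant = 0.09134.
Largest term belongs to Factory C, so Factory C is most probable.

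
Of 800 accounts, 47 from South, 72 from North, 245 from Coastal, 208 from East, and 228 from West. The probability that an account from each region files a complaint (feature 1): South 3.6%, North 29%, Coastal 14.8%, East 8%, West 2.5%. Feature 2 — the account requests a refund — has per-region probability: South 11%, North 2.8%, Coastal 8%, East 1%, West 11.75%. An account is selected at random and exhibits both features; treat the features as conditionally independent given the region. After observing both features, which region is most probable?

By Bayes' rule, posterior ∝ prior × likelihood:
  South: 0.05875 × 0.036 × 0.11 = 0.00023265
  North: 0.09 × 0.29 × 0.028 = 0.0007308
  Coastal: 0.30625 × 0.148 × 0.08 = 0.003626
  East: 0.26 × 0.08 × 0.01 = 0.000208
  West: 0.285 × 0.025 × 0.1175 = 0.0008371875
Sum = 0.0056346375.
Largest term belongs to Coastal, so Coastal is most probable.

Coastal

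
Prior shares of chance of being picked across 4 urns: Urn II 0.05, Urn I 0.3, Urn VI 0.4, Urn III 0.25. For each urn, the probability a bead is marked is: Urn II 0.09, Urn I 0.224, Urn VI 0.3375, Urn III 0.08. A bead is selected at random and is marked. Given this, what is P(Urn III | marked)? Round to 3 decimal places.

0.088

Unnormalized posteriors (prior × likelihood):
  Urn II: 0.05 × 0.09 = 0.0045
  Urn I: 0.3 × 0.224 = 0.0672
  Urn VI: 0.4 × 0.3375 = 0.135
  Urn III: 0.25 × 0.08 = 0.02
Normalizing constant = 0.2267.
P(Urn III | evidence) = 0.02 / 0.2267 ≈ 0.088.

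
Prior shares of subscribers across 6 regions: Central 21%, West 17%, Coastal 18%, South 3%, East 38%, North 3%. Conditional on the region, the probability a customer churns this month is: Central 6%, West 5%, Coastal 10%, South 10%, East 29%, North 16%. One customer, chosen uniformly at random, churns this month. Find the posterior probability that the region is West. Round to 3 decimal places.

Compute prior × likelihood for every hypothesis:
  Central: 0.21 × 0.06 = 0.0126
  West: 0.17 × 0.05 = 0.0085
  Coastal: 0.18 × 0.1 = 0.018
  South: 0.03 × 0.1 = 0.003
  East: 0.38 × 0.29 = 0.1102
  North: 0.03 × 0.16 = 0.0048
Sum = 0.1571.
P(West | evidence) = 0.0085 / 0.1571 ≈ 0.054.

0.054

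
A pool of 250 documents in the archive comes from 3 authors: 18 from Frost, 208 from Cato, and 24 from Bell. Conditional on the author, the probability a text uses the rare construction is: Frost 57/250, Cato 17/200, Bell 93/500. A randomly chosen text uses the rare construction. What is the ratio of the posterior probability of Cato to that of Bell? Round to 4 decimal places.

By Bayes' rule, posterior ∝ prior × likelihood:
  Frost: 0.072 × 0.228 = 0.016416
  Cato: 0.832 × 0.085 = 0.07072
  Bell: 0.096 × 0.186 = 0.017856
Sum = 0.104992.
The ratio is 0.07072 / 0.017856 (the normalizer cancels) = 3.9606.

3.9606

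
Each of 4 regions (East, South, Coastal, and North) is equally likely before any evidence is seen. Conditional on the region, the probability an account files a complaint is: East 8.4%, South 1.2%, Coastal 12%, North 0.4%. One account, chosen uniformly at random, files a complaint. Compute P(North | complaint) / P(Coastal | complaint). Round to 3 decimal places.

0.033

With a uniform prior (1/4 each), posterior ∝ likelihood:
  East: 0.084
  South: 0.012
  Coastal: 0.12
  North: 0.004
Normalizing constant = 0.22.
The ratio is 0.004 / 0.12 (the normalizer cancels) = 0.033.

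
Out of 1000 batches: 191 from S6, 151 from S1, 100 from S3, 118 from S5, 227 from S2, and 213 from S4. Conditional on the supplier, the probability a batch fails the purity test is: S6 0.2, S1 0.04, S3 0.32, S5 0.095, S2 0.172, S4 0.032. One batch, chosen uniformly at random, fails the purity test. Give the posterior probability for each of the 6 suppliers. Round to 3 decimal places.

S6 0.287, S1 0.045, S3 0.240, S5 0.084, S2 0.293, S4 0.051

Unnormalized posteriors (prior × likelihood):
  S6: 0.191 × 0.2 = 0.0382
  S1: 0.151 × 0.04 = 0.00604
  S3: 0.1 × 0.32 = 0.032
  S5: 0.118 × 0.095 = 0.01121
  S2: 0.227 × 0.172 = 0.039044
  S4: 0.213 × 0.032 = 0.006816
Normalizing constant = 0.13331.
P(S6 | off-spec) = 0.0382/0.13331 ≈ 0.287
P(S1 | off-spec) = 0.00604/0.13331 ≈ 0.045
P(S3 | off-spec) = 0.032/0.13331 ≈ 0.240
P(S5 | off-spec) = 0.01121/0.13331 ≈ 0.084
P(S2 | off-spec) = 0.039044/0.13331 ≈ 0.293
P(S4 | off-spec) = 0.006816/0.13331 ≈ 0.051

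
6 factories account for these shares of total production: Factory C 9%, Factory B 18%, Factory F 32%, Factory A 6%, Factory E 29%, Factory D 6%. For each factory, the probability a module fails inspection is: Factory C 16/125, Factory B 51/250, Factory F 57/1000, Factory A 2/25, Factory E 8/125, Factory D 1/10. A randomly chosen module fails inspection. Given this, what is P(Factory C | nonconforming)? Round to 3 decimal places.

Prior × likelihood for each hypothesis:
  Factory C: 0.09 × 0.128 = 0.01152
  Factory B: 0.18 × 0.204 = 0.03672
  Factory F: 0.32 × 0.057 = 0.01824
  Factory A: 0.06 × 0.08 = 0.0048
  Factory E: 0.29 × 0.064 = 0.01856
  Factory D: 0.06 × 0.1 = 0.006
Sum = 0.09584.
P(Factory C | evidence) = 0.01152 / 0.09584 ≈ 0.120.

0.120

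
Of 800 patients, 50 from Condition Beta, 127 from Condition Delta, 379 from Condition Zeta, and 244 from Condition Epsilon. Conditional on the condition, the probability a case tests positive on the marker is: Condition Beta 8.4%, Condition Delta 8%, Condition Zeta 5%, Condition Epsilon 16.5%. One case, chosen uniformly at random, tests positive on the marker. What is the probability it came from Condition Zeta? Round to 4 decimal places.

Unnormalized posteriors (prior × likelihood):
  Condition Beta: 0.0625 × 0.084 = 0.00525
  Condition Delta: 0.15875 × 0.08 = 0.0127
  Condition Zeta: 0.47375 × 0.05 = 0.0236875
  Condition Epsilon: 0.305 × 0.165 = 0.050325
Total = 0.0919625.
P(Condition Zeta | evidence) = 0.0236875 / 0.0919625 ≈ 0.2576.

0.2576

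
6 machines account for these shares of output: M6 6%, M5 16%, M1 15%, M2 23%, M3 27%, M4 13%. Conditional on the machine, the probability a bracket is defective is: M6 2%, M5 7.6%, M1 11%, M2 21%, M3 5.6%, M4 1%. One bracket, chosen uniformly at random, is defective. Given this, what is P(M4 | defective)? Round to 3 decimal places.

Unnormalized posteriors (prior × likelihood):
  M6: 0.06 × 0.02 = 0.0012
  M5: 0.16 × 0.076 = 0.01216
  M1: 0.15 × 0.11 = 0.0165
  M2: 0.23 × 0.21 = 0.0483
  M3: 0.27 × 0.056 = 0.01512
  M4: 0.13 × 0.01 = 0.0013
Total = 0.09458.
P(M4 | evidence) = 0.0013 / 0.09458 ≈ 0.014.

0.014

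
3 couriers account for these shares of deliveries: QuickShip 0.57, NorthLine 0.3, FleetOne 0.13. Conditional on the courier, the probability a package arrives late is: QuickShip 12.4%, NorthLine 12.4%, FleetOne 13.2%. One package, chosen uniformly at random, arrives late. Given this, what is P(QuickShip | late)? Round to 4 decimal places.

Prior × likelihood for each hypothesis:
  QuickShip: 0.57 × 0.124 = 0.07068
  NorthLine: 0.3 × 0.124 = 0.0372
  FleetOne: 0.13 × 0.132 = 0.01716
Sum = 0.12504.
P(QuickShip | evidence) = 0.07068 / 0.12504 ≈ 0.5653.

0.5653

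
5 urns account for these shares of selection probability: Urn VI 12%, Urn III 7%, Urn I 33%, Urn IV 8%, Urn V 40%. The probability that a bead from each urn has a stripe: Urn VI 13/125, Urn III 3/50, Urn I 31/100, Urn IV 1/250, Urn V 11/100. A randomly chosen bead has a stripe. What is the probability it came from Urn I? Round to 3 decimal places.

By Bayes' rule, posterior ∝ prior × likelihood:
  Urn VI: 0.12 × 0.104 = 0.01248
  Urn III: 0.07 × 0.06 = 0.0042
  Urn I: 0.33 × 0.31 = 0.1023
  Urn IV: 0.08 × 0.004 = 0.00032
  Urn V: 0.4 × 0.11 = 0.044
Total = 0.1633.
P(Urn I | evidence) = 0.1023 / 0.1633 ≈ 0.626.

0.626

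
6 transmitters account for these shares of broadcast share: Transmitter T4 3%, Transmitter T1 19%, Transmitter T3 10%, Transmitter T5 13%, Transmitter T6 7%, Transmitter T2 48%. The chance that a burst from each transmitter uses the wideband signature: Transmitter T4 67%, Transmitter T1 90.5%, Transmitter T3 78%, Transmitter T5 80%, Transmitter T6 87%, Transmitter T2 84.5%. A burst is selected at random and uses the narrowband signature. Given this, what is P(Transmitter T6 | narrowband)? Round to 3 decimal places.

0.057

Taking complements, P(narrowband | each) = Transmitter T4 0.33, Transmitter T1 0.095, Transmitter T3 0.22, Transmitter T5 0.2, Transmitter T6 0.13, Transmitter T2 0.155.
Compute prior × likelihood for every hypothesis:
  Transmitter T4: 0.03 × 0.33 = 0.0099
  Transmitter T1: 0.19 × 0.095 = 0.01805
  Transmitter T3: 0.1 × 0.22 = 0.022
  Transmitter T5: 0.13 × 0.2 = 0.026
  Transmitter T6: 0.07 × 0.13 = 0.0091
  Transmitter T2: 0.48 × 0.155 = 0.0744
Total = 0.15945.
P(Transmitter T6 | evidence) = 0.0091 / 0.15945 ≈ 0.057.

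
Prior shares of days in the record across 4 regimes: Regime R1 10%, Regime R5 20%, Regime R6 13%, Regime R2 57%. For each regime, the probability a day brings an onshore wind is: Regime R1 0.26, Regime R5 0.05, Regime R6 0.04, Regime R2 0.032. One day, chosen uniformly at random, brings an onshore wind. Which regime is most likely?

Regime R1

Prior × likelihood for each hypothesis:
  Regime R1: 0.1 × 0.26 = 0.026
  Regime R5: 0.2 × 0.05 = 0.01
  Regime R6: 0.13 × 0.04 = 0.0052
  Regime R2: 0.57 × 0.032 = 0.01824
Total = 0.05944.
Largest term belongs to Regime R1, so Regime R1 is most probable.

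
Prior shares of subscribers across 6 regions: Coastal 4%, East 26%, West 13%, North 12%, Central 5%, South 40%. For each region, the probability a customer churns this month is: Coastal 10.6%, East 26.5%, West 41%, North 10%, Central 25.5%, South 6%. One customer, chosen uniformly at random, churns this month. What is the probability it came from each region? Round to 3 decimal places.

Prior × likelihood for each hypothesis:
  Coastal: 0.04 × 0.106 = 0.00424
  East: 0.26 × 0.265 = 0.0689
  West: 0.13 × 0.41 = 0.0533
  North: 0.12 × 0.1 = 0.012
  Central: 0.05 × 0.255 = 0.01275
  South: 0.4 × 0.06 = 0.024
Normalizing constant = 0.17519.
P(Coastal | churn) = 0.00424/0.17519 ≈ 0.024
P(East | churn) = 0.0689/0.17519 ≈ 0.393
P(West | churn) = 0.0533/0.17519 ≈ 0.304
P(North | churn) = 0.012/0.17519 ≈ 0.068
P(Central | churn) = 0.01275/0.17519 ≈ 0.073
P(South | churn) = 0.024/0.17519 ≈ 0.137

Coastal 0.024, East 0.393, West 0.304, North 0.068, Central 0.073, South 0.137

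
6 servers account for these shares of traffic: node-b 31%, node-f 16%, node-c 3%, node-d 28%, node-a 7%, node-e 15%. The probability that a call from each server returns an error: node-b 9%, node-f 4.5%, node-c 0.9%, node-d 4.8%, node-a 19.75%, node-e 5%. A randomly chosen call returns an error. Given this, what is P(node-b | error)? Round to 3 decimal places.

Unnormalized posteriors (prior × likelihood):
  node-b: 0.31 × 0.09 = 0.0279
  node-f: 0.16 × 0.045 = 0.0072
  node-c: 0.03 × 0.009 = 0.00027
  node-d: 0.28 × 0.048 = 0.01344
  node-a: 0.07 × 0.1975 = 0.013825
  node-e: 0.15 × 0.05 = 0.0075
Normalizing constant = 0.070135.
P(node-b | evidence) = 0.0279 / 0.070135 ≈ 0.398.

0.398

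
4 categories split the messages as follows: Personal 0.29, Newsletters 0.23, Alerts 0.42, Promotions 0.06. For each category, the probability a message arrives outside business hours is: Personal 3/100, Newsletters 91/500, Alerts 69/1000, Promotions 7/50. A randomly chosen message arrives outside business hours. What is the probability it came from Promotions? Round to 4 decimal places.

0.0955

Compute prior × likelihood for every hypothesis:
  Personal: 0.29 × 0.03 = 0.0087
  Newsletters: 0.23 × 0.182 = 0.04186
  Alerts: 0.42 × 0.069 = 0.02898
  Promotions: 0.06 × 0.14 = 0.0084
Total = 0.08794.
P(Promotions | evidence) = 0.0084 / 0.08794 ≈ 0.0955.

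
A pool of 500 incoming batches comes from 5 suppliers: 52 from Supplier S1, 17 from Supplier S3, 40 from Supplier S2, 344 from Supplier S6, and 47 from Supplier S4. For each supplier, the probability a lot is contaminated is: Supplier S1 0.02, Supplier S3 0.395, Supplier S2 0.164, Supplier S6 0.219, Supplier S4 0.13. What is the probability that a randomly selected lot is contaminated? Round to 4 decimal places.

Prior × likelihood for each hypothesis:
  Supplier S1: 0.104 × 0.02 = 0.00208
  Supplier S3: 0.034 × 0.395 = 0.01343
  Supplier S2: 0.08 × 0.164 = 0.01312
  Supplier S6: 0.688 × 0.219 = 0.150672
  Supplier S4: 0.094 × 0.13 = 0.01222
P(contaminated) = 0.00208 + 0.01343 + 0.01312 + 0.150672 + 0.01222 = 0.191522 → 0.1915.

0.1915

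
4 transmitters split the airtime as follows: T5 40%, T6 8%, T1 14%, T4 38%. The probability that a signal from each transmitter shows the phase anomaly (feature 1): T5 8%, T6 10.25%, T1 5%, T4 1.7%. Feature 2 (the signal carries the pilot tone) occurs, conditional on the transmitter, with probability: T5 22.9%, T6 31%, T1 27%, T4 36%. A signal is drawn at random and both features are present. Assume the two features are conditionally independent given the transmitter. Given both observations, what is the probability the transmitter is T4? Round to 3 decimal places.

0.165

Unnormalized posteriors (prior × likelihood):
  T5: 0.4 × 0.08 × 0.229 = 0.007328
  T6: 0.08 × 0.1025 × 0.31 = 0.002542
  T1: 0.14 × 0.05 × 0.27 = 0.00189
  T4: 0.38 × 0.017 × 0.36 = 0.0023256
Sum = 0.0140856.
P(T4 | evidence) = 0.0023256 / 0.0140856 ≈ 0.165.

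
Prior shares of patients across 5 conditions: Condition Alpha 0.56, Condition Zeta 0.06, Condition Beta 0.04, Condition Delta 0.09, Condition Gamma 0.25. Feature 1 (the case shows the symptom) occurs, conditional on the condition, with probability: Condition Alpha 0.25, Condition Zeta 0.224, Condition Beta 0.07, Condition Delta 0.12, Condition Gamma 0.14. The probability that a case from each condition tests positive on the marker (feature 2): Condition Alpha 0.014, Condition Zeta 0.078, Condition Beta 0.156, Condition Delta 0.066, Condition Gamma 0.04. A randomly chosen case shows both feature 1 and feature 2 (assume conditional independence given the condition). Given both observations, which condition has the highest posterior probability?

Condition Alpha

Prior × likelihood for each hypothesis:
  Condition Alpha: 0.56 × 0.25 × 0.014 = 0.00196
  Condition Zeta: 0.06 × 0.224 × 0.078 = 0.00104832
  Condition Beta: 0.04 × 0.07 × 0.156 = 0.0004368
  Condition Delta: 0.09 × 0.12 × 0.066 = 0.0007128
  Condition Gamma: 0.25 × 0.14 × 0.04 = 0.0014
Total = 0.00555792.
Largest term belongs to Condition Alpha, so Condition Alpha is most probable.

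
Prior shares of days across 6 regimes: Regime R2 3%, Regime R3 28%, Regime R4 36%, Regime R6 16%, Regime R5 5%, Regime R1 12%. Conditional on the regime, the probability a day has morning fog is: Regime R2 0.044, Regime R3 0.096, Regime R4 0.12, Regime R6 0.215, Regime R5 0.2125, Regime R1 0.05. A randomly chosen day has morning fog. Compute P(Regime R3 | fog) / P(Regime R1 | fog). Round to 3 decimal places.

Prior × likelihood for each hypothesis:
  Regime R2: 0.03 × 0.044 = 0.00132
  Regime R3: 0.28 × 0.096 = 0.02688
  Regime R4: 0.36 × 0.12 = 0.0432
  Regime R6: 0.16 × 0.215 = 0.0344
  Regime R5: 0.05 × 0.2125 = 0.010625
  Regime R1: 0.12 × 0.05 = 0.006
Normalizing constant = 0.122425.
The ratio is 0.02688 / 0.006 (the normalizer cancels) = 4.480.

4.480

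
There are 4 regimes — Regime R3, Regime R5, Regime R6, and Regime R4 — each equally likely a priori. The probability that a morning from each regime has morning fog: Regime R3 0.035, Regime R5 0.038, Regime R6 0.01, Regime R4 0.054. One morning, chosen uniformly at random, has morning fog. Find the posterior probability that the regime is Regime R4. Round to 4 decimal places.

With a uniform prior (1/4 each), posterior ∝ likelihood:
  Regime R3: 0.035
  Regime R5: 0.038
  Regime R6: 0.01
  Regime R4: 0.054
Total = 0.137.
P(Regime R4 | evidence) = 0.054 / 0.137 ≈ 0.3942.

0.3942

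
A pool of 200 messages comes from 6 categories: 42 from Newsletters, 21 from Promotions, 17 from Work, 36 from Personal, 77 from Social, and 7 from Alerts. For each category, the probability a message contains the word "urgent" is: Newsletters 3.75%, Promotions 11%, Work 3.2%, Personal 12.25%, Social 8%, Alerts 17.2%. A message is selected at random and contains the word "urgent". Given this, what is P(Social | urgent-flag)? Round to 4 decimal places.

0.3802

By Bayes' rule, posterior ∝ prior × likelihood:
  Newsletters: 0.21 × 0.0375 = 0.007875
  Promotions: 0.105 × 0.11 = 0.01155
  Work: 0.085 × 0.032 = 0.00272
  Personal: 0.18 × 0.1225 = 0.02205
  Social: 0.385 × 0.08 = 0.0308
  Alerts: 0.035 × 0.172 = 0.00602
Sum = 0.081015.
P(Social | evidence) = 0.0308 / 0.081015 ≈ 0.3802.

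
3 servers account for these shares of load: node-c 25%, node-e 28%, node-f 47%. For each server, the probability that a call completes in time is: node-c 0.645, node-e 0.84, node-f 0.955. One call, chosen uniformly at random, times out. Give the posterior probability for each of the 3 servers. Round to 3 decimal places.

Taking complements, P(timeout | each) = node-c 0.355, node-e 0.16, node-f 0.045.
Prior × likelihood for each hypothesis:
  node-c: 0.25 × 0.355 = 0.08875
  node-e: 0.28 × 0.16 = 0.0448
  node-f: 0.47 × 0.045 = 0.02115
Sum = 0.1547.
P(node-c | timeout) = 0.08875/0.1547 ≈ 0.574
P(node-e | timeout) = 0.0448/0.1547 ≈ 0.290
P(node-f | timeout) = 0.02115/0.1547 ≈ 0.137
(Check: 0.574+0.290+0.137 = 1.001.)

node-c 0.574, node-e 0.290, node-f 0.137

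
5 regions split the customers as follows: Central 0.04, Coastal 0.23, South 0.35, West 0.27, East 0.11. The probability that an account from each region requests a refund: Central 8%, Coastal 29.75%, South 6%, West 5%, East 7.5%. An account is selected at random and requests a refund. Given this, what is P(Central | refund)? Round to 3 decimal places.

Unnormalized posteriors (prior × likelihood):
  Central: 0.04 × 0.08 = 0.0032
  Coastal: 0.23 × 0.2975 = 0.068425
  South: 0.35 × 0.06 = 0.021
  West: 0.27 × 0.05 = 0.0135
  East: 0.11 × 0.075 = 0.00825
Normalizing constant = 0.114375.
P(Central | evidence) = 0.0032 / 0.114375 ≈ 0.028.

0.028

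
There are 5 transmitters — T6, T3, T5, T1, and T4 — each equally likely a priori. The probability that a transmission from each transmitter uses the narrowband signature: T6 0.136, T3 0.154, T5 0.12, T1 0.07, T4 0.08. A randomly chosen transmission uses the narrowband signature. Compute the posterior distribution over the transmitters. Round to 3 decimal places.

Since the prior is uniform, the posterior is proportional to the likelihood:
  T6: 0.136
  T3: 0.154
  T5: 0.12
  T1: 0.07
  T4: 0.08
Total = 0.56.
P(T6 | narrowband) = 0.136/0.56 ≈ 0.243
P(T3 | narrowband) = 0.154/0.56 ≈ 0.275
P(T5 | narrowband) = 0.12/0.56 ≈ 0.214
P(T1 | narrowband) = 0.07/0.56 ≈ 0.125
P(T4 | narrowband) = 0.08/0.56 ≈ 0.143
(Check: 0.243+0.275+0.214+0.125+0.143 = 1.000.)

T6 0.243, T3 0.275, T5 0.214, T1 0.125, T4 0.143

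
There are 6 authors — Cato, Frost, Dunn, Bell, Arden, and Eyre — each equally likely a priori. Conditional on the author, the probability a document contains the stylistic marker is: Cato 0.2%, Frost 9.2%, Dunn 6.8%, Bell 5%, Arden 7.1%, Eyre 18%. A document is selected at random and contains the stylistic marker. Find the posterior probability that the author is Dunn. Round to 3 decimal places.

0.147

With a uniform prior (1/6 each), posterior ∝ likelihood:
  Cato: 0.002
  Frost: 0.092
  Dunn: 0.068
  Bell: 0.05
  Arden: 0.071
  Eyre: 0.18
Normalizing constant = 0.463.
P(Dunn | evidence) = 0.068 / 0.463 ≈ 0.147.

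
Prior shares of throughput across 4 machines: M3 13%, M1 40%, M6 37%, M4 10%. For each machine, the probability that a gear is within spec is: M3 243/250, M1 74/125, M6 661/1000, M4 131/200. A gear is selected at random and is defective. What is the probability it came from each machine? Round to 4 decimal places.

M3 0.0111, M1 0.4994, M6 0.3838, M4 0.1056

Taking complements, P(defective | each) = M3 0.028, M1 0.408, M6 0.339, M4 0.345.
Unnormalized posteriors (prior × likelihood):
  M3: 0.13 × 0.028 = 0.00364
  M1: 0.4 × 0.408 = 0.1632
  M6: 0.37 × 0.339 = 0.12543
  M4: 0.1 × 0.345 = 0.0345
Normalizing constant = 0.32677.
P(M3 | defective) = 0.00364/0.32677 ≈ 0.0111
P(M1 | defective) = 0.1632/0.32677 ≈ 0.4994
P(M6 | defective) = 0.12543/0.32677 ≈ 0.3838
P(M4 | defective) = 0.0345/0.32677 ≈ 0.1056
(Check: 0.0111+0.4994+0.3838+0.1056 = 0.9999.)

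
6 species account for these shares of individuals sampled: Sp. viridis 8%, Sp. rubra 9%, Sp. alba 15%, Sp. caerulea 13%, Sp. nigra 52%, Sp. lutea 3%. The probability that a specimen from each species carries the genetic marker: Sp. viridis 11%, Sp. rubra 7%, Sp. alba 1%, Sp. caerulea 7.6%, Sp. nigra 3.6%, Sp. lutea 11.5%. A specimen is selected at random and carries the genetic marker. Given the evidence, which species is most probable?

Sp. nigra

Unnormalized posteriors (prior × likelihood):
  Sp. viridis: 0.08 × 0.11 = 0.0088
  Sp. rubra: 0.09 × 0.07 = 0.0063
  Sp. alba: 0.15 × 0.01 = 0.0015
  Sp. caerulea: 0.13 × 0.076 = 0.00988
  Sp. nigra: 0.52 × 0.036 = 0.01872
  Sp. lutea: 0.03 × 0.115 = 0.00345
Normalizing constant = 0.04865.
Largest term belongs to Sp. nigra, so Sp. nigra is most probable.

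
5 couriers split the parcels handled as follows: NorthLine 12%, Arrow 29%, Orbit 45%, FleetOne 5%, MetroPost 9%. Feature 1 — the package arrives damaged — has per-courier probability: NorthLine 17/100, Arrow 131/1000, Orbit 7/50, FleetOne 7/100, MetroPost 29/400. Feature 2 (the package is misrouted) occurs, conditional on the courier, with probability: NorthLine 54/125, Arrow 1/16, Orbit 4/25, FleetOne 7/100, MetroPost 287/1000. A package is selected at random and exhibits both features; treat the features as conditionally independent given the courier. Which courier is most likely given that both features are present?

By Bayes' rule, posterior ∝ prior × likelihood:
  NorthLine: 0.12 × 0.17 × 0.432 = 0.0088128
  Arrow: 0.29 × 0.131 × 0.0625 = 0.002374375
  Orbit: 0.45 × 0.14 × 0.16 = 0.01008
  FleetOne: 0.05 × 0.07 × 0.07 = 0.000245
  MetroPost: 0.09 × 0.0725 × 0.287 = 0.001872675
Total = 0.02338485.
Largest term belongs to Orbit, so Orbit is most probable.

Orbit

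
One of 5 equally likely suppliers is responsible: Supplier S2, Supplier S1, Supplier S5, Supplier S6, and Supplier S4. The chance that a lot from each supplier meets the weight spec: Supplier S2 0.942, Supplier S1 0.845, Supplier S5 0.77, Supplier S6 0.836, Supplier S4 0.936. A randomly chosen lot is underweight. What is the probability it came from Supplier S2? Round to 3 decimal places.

Taking complements, P(underweight | each) = Supplier S2 0.058, Supplier S1 0.155, Supplier S5 0.23, Supplier S6 0.164, Supplier S4 0.064.
With a uniform prior (1/5 each), posterior ∝ likelihood:
  Supplier S2: 0.058
  Supplier S1: 0.155
  Supplier S5: 0.23
  Supplier S6: 0.164
  Supplier S4: 0.064
Normalizing constant = 0.671.
P(Supplier S2 | evidence) = 0.058 / 0.671 ≈ 0.086.

0.086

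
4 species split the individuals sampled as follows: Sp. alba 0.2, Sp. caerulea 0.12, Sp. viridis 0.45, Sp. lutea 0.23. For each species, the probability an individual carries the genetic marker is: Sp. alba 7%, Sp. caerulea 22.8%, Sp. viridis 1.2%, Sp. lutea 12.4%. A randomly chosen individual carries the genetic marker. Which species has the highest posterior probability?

Sp. lutea

Compute prior × likelihood for every hypothesis:
  Sp. alba: 0.2 × 0.07 = 0.014
  Sp. caerulea: 0.12 × 0.228 = 0.02736
  Sp. viridis: 0.45 × 0.012 = 0.0054
  Sp. lutea: 0.23 × 0.124 = 0.02852
Sum = 0.07528.
Largest term belongs to Sp. lutea, so Sp. lutea is most probable.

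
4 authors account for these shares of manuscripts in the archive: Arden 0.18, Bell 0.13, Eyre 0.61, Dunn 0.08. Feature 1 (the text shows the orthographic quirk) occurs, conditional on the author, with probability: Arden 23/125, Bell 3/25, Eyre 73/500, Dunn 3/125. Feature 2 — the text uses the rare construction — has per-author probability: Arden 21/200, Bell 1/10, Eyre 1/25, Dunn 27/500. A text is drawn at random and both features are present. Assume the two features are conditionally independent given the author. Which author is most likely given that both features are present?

By Bayes' rule, posterior ∝ prior × likelihood:
  Arden: 0.18 × 0.184 × 0.105 = 0.0034776
  Bell: 0.13 × 0.12 × 0.1 = 0.00156
  Eyre: 0.61 × 0.146 × 0.04 = 0.0035624
  Dunn: 0.08 × 0.024 × 0.054 = 0.00010368
Normalizing constant = 0.00870368.
Largest term belongs to Eyre, so Eyre is most probable.

Eyre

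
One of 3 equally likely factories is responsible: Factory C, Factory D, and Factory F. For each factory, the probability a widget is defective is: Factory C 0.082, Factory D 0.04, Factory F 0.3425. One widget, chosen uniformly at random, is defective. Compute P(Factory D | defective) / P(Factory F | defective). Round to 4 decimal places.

With a uniform prior (1/3 each), posterior ∝ likelihood:
  Factory C: 0.082
  Factory D: 0.04
  Factory F: 0.3425
Sum = 0.4645.
The ratio is 0.04 / 0.3425 (the normalizer cancels) = 0.1168.

0.1168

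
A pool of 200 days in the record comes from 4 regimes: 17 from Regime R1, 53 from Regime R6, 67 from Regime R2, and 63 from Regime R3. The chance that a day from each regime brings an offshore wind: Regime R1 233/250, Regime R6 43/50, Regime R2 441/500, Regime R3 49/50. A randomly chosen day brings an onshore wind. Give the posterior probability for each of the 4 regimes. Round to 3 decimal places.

Regime R1 0.065, Regime R6 0.418, Regime R2 0.446, Regime R3 0.071

Taking complements, P(onshore | each) = Regime R1 0.068, Regime R6 0.14, Regime R2 0.118, Regime R3 0.02.
By Bayes' rule, posterior ∝ prior × likelihood:
  Regime R1: 0.085 × 0.068 = 0.00578
  Regime R6: 0.265 × 0.14 = 0.0371
  Regime R2: 0.335 × 0.118 = 0.03953
  Regime R3: 0.315 × 0.02 = 0.0063
Sum = 0.08871.
P(Regime R1 | onshore) = 0.00578/0.08871 ≈ 0.065
P(Regime R6 | onshore) = 0.0371/0.08871 ≈ 0.418
P(Regime R2 | onshore) = 0.03953/0.08871 ≈ 0.446
P(Regime R3 | onshore) = 0.0063/0.08871 ≈ 0.071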